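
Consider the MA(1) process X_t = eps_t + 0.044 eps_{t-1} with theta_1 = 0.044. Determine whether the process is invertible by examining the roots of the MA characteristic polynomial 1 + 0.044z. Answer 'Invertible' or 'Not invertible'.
\text{Invertible}

The MA(q) characteristic polynomial is P(z) = 1 + 0.044z.
Invertibility requires all roots to lie outside the unit circle, i.e. |z| > 1 for every root.
This is linear in z: 1 + (0.044) z = 0  =>  z = -1/(0.044) = -22.727273,  |z| = 22.727273.
Moduli of all roots: 22.7273.
All moduli strictly greater than 1? Yes.
Verdict: Invertible.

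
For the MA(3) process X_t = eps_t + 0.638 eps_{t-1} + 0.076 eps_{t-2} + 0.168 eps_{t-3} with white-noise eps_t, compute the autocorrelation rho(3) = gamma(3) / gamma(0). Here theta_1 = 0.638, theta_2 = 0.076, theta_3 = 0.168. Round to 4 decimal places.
\rho(3) = 0.1166

For an MA(q) process with theta_0 = 1, the autocovariance is
  gamma(k) = sigma^2 * sum_{i=0..q-k} theta_i * theta_{i+k},
and rho(k) = gamma(k) / gamma(0). Sigma^2 cancels.
  numerator   = (1)*(0.168) = 0.168.
  denominator = (1)^2 + (0.638)^2 + (0.076)^2 + (0.168)^2 = 1.441044.
  rho(3) = 0.168 / 1.441044 = 0.1166.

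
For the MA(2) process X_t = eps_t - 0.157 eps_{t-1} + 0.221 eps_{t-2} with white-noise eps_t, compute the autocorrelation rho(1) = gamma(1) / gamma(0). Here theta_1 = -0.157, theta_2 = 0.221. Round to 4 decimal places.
\rho(1) = -0.1786

For an MA(q) process with theta_0 = 1, the autocovariance is
  gamma(k) = sigma^2 * sum_{i=0..q-k} theta_i * theta_{i+k},
and rho(k) = gamma(k) / gamma(0). Sigma^2 cancels.
  numerator   = (1)*(-0.157) + (-0.157)*(0.221) = -0.191697.
  denominator = (1)^2 + (-0.157)^2 + (0.221)^2 = 1.07349.
  rho(1) = -0.191697 / 1.07349 = -0.1786.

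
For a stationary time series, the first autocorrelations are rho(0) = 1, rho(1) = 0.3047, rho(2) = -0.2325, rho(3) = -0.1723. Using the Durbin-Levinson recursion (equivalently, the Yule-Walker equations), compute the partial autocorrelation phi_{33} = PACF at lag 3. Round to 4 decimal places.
\phi_{33} = 0.0420

The PACF at lag k is phi_{kk}, the last component of the solution
to the Yule-Walker system G_k phi = r_k where
  (G_k)_{ij} = rho(|i - j|), (r_k)_i = rho(i), i,j = 1..k.
Equivalently, Durbin-Levinson gives phi_{kk} iteratively:
  phi_{11} = rho(1)
  phi_{kk} = [rho(k) - sum_{j=1..k-1} phi_{k-1,j} rho(k-j)]
            / [1 - sum_{j=1..k-1} phi_{k-1,j} rho(j)],
  phi_{k,j} = phi_{k-1,j} - phi_{kk} phi_{k-1,k-j},  j = 1..k-1.
Step k = 1:
  phi_11 = rho(1) = 0.3047.
Step k = 2:
  phi_22 = [rho(2) - phi_11 rho(1)] / [1 - phi_11 rho(1)] = [-0.2325 - (0.3047)(0.3047)] / [1 - (0.3047)(0.3047)]
         = -0.32534209 / 0.90715791 = -0.358639.
  Update: phi_21 = phi_11 - phi_22 phi_11 = 0.3047 - (-0.358639)(0.3047) = 0.413977.
Step k = 3:
  phi_33 = [rho(3) - phi_21 rho(2) - phi_22 rho(1)] / [1 - phi_21 rho(1) - phi_22 rho(2)]
    numerator   = -0.1723 - (0.413977)(-0.2325) - (-0.358639)(0.3047) = 0.03322698
    denominator = 1 - (0.413977)(0.3047) - (-0.358639)(-0.2325) = 0.79047759
  phi_33 = 0.03322698 / 0.79047759 = 0.042.
Therefore phi_{33} = 0.0420.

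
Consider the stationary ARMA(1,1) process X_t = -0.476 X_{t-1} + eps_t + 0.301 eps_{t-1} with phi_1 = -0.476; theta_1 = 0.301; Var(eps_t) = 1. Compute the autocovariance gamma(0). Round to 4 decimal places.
\gamma(0) = 1.0396

Multiply the model equation by X_{t-k} and take expectations. With theta_0 = psi_0 = 1 and psi_j the MA(infinity) weights, this gives
  gamma(k) - sum_i phi_i gamma(k-i) = c_k,
  c_k = sigma^2 * sum_{j=k..q} theta_j psi_{j-k}   (c_k = 0 for k > q),
using gamma(-m) = gamma(m).
psi-weights needed (psi_j = theta_j + sum_i phi_i psi_{j-i}):
  psi_1 = theta_1 + phi_1 = 0.301 + (-0.476) = -0.175
Right-hand sides:
  c_0 = sigma^2 (1 + theta_1 psi_1) = 1 * (1 + (0.301)(-0.175)) = 1 * 0.947325 = 0.947325
  c_1 = sigma^2 theta_1 = 1 * (0.301) = 0.301
  c_2 = 0
Equations for k = 0 and k = 1 (AR order 1):
  gamma(0) = phi_1 gamma(1) + c_0
  gamma(1) = phi_1 gamma(0) + c_1
Substituting the second into the first: gamma(0) (1 - phi_1^2) = c_0 + phi_1 c_1, so
  gamma(0) = (c_0 + phi_1 c_1) / (1 - phi_1^2) = (0.947325 + (-0.476)(0.301)) / (1 - (-0.476)^2) = 0.804049 / 0.773424 = 1.039597.
Therefore gamma(0) = 1.0396 (to 4 decimal places).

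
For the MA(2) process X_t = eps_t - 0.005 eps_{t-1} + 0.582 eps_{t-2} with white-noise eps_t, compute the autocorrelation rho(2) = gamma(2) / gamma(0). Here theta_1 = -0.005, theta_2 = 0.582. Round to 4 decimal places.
\rho(2) = 0.4347

For an MA(q) process with theta_0 = 1, the autocovariance is
  gamma(k) = sigma^2 * sum_{i=0..q-k} theta_i * theta_{i+k},
and rho(k) = gamma(k) / gamma(0). Sigma^2 cancels.
  numerator   = (1)*(0.582) = 0.582.
  denominator = (1)^2 + (-0.005)^2 + (0.582)^2 = 1.338749.
  rho(2) = 0.582 / 1.338749 = 0.4347.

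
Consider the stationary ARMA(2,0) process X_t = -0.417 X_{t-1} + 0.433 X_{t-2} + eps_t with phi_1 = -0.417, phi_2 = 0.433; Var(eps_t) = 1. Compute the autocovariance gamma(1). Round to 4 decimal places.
\gamma(1) = -1.9715

Multiply the model equation by X_{t-k} and take expectations. With theta_0 = psi_0 = 1 and psi_j the MA(infinity) weights, this gives
  gamma(k) - sum_i phi_i gamma(k-i) = c_k,
  c_k = sigma^2 * sum_{j=k..q} theta_j psi_{j-k}   (c_k = 0 for k > q),
using gamma(-m) = gamma(m).
Pure AR (q = 0): c_0 = sigma^2 = 1, c_k = 0 for k >= 1.
Equations for k = 0, 1, 2 (AR order 2, c_2 = 0):
  (E0) gamma(0) = phi_1 gamma(1) + phi_2 gamma(2) + c_0
  (E1) gamma(1) = phi_1 gamma(0) + phi_2 gamma(1) + c_1
  (E2) gamma(2) = phi_1 gamma(1) + phi_2 gamma(0)
From (E1): gamma(1) = A gamma(0) + B with
  A = phi_1 / (1 - phi_2) = -0.417 / 0.567 = -0.73545,   B = c_1 / (1 - phi_2) = 0 / 0.567 = 0.
Insert (E2) into (E0): gamma(0) (1 - phi_2^2) = phi_1 (1 + phi_2) gamma(1) + c_0.
  phi_1 (1 + phi_2) = (-0.417)(1.433) = -0.597561,   1 - phi_2^2 = 0.812511.
Replace gamma(1) by A gamma(0) + B and collect gamma(0):
  gamma(0) [0.812511 - (-0.597561)(-0.73545)] = c_0 = 1
  gamma(0) * 0.373035 = 1
  gamma(0) = 1 / 0.373035 = 2.680714.
  gamma(1) = A gamma(0) = (-0.73545)(2.680714) = -1.971531.
Therefore gamma(1) = -1.9715 (to 4 decimal places).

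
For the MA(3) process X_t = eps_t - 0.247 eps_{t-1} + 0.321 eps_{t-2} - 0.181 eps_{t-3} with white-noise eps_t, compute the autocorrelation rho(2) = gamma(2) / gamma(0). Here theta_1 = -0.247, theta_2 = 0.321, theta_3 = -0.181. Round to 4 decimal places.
\rho(2) = 0.3056

For an MA(q) process with theta_0 = 1, the autocovariance is
  gamma(k) = sigma^2 * sum_{i=0..q-k} theta_i * theta_{i+k},
and rho(k) = gamma(k) / gamma(0). Sigma^2 cancels.
  numerator   = (1)*(0.321) + (-0.247)*(-0.181) = 0.365707.
  denominator = (1)^2 + (-0.247)^2 + (0.321)^2 + (-0.181)^2 = 1.196811.
  rho(2) = 0.365707 / 1.196811 = 0.3056.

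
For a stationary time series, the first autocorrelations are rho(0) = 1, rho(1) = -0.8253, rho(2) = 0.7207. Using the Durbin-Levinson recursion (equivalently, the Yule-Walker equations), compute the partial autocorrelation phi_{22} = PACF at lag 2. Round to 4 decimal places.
\phi_{22} = 0.1241

The PACF at lag k is phi_{kk}, the last component of the solution
to the Yule-Walker system G_k phi = r_k where
  (G_k)_{ij} = rho(|i - j|), (r_k)_i = rho(i), i,j = 1..k.
Equivalently, Durbin-Levinson gives phi_{kk} iteratively:
  phi_{11} = rho(1)
  phi_{kk} = [rho(k) - sum_{j=1..k-1} phi_{k-1,j} rho(k-j)]
            / [1 - sum_{j=1..k-1} phi_{k-1,j} rho(j)],
  phi_{k,j} = phi_{k-1,j} - phi_{kk} phi_{k-1,k-j},  j = 1..k-1.
Step k = 1:
  phi_11 = rho(1) = -0.8253.
Step k = 2:
  phi_22 = [rho(2) - phi_11 rho(1)] / [1 - phi_11 rho(1)] = [0.7207 - (-0.8253)(-0.8253)] / [1 - (-0.8253)(-0.8253)]
         = 0.03957991 / 0.31887991 = 0.1241.
Therefore phi_{22} = 0.1241.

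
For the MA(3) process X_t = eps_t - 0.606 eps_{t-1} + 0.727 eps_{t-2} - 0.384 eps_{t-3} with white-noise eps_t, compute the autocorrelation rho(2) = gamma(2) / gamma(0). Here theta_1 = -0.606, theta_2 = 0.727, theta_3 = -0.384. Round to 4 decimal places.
\rho(2) = 0.4697

For an MA(q) process with theta_0 = 1, the autocovariance is
  gamma(k) = sigma^2 * sum_{i=0..q-k} theta_i * theta_{i+k},
and rho(k) = gamma(k) / gamma(0). Sigma^2 cancels.
  numerator   = (1)*(0.727) + (-0.606)*(-0.384) = 0.959704.
  denominator = (1)^2 + (-0.606)^2 + (0.727)^2 + (-0.384)^2 = 2.043221.
  rho(2) = 0.959704 / 2.043221 = 0.4697.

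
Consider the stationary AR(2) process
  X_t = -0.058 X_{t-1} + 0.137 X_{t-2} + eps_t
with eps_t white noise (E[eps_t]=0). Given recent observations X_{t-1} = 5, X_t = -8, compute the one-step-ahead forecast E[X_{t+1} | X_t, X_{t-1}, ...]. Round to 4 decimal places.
E[X_{t+1} \mid \mathcal F_t] = 1.1490

For an AR(p) model X_t = c + sum_i phi_i X_{t-i} + eps_t, the
one-step-ahead conditional mean is
  E[X_{t+1} | X_t, ...] = c + sum_i phi_i X_{t+1-i}.
Substitute known values:
  E[X_{t+1} | ...] = (-0.058) * (-8) + (0.137) * (5)
                   = 1.1490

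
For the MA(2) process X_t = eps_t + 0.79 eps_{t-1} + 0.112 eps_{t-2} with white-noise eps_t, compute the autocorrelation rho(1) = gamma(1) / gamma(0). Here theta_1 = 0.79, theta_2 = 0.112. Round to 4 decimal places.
\rho(1) = 0.5368

For an MA(q) process with theta_0 = 1, the autocovariance is
  gamma(k) = sigma^2 * sum_{i=0..q-k} theta_i * theta_{i+k},
and rho(k) = gamma(k) / gamma(0). Sigma^2 cancels.
  numerator   = (1)*(0.79) + (0.79)*(0.112) = 0.87848.
  denominator = (1)^2 + (0.79)^2 + (0.112)^2 = 1.636644.
  rho(1) = 0.87848 / 1.636644 = 0.5368.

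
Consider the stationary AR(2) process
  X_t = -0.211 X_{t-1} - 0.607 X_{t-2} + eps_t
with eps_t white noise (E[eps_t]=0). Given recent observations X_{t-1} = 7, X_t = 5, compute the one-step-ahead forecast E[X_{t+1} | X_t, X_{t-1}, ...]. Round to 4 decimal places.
E[X_{t+1} \mid \mathcal F_t] = -5.3040

For an AR(p) model X_t = c + sum_i phi_i X_{t-i} + eps_t, the
one-step-ahead conditional mean is
  E[X_{t+1} | X_t, ...] = c + sum_i phi_i X_{t+1-i}.
Substitute known values:
  E[X_{t+1} | ...] = (-0.211) * (5) + (-0.607) * (7)
                   = -5.3040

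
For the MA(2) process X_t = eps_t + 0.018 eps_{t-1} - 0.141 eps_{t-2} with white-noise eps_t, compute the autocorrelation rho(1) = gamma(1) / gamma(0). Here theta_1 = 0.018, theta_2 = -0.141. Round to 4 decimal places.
\rho(1) = 0.0152

For an MA(q) process with theta_0 = 1, the autocovariance is
  gamma(k) = sigma^2 * sum_{i=0..q-k} theta_i * theta_{i+k},
and rho(k) = gamma(k) / gamma(0). Sigma^2 cancels.
  numerator   = (1)*(0.018) + (0.018)*(-0.141) = 0.015462.
  denominator = (1)^2 + (0.018)^2 + (-0.141)^2 = 1.020205.
  rho(1) = 0.015462 / 1.020205 = 0.0152.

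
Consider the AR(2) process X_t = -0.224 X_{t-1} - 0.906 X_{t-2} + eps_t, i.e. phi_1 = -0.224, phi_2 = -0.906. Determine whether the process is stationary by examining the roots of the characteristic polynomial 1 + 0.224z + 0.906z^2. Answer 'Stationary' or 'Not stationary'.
\text{Stationary}

The AR(p) characteristic polynomial is P(z) = 1 + 0.224z + 0.906z^2.
Stationarity requires all roots to lie outside the unit circle, i.e. |z| > 1 for every root.
Set 1 + (0.224) z + (0.906) z^2 = 0, i.e. a z^2 + b z + c = 0 with a = 0.906, b = 0.224, c = 1.
Discriminant D = b^2 - 4ac = (0.224)^2 - 4*(0.906)*1 = 0.050176 - (3.624) = -3.573824.
D < 0, so the roots are the complex-conjugate pair z = (-b +/- i sqrt(-D)) / (2a) = -0.1236 +/- 1.0433i.
For a conjugate pair |z|^2 = z * conj(z) = (product of roots) = c/a = 1/(0.906) = 1.103753, so |z| = sqrt(1.103753) = 1.0506 for both roots.
Moduli of all roots: 1.0506, 1.0506.
All moduli strictly greater than 1? Yes.
Verdict: Stationary.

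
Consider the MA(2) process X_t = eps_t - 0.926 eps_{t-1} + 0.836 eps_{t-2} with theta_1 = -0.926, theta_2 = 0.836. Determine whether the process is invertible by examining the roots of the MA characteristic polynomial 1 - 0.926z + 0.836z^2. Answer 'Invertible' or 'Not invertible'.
\text{Invertible}

The MA(q) characteristic polynomial is P(z) = 1 - 0.926z + 0.836z^2.
Invertibility requires all roots to lie outside the unit circle, i.e. |z| > 1 for every root.
Set 1 + (-0.926) z + (0.836) z^2 = 0, i.e. a z^2 + b z + c = 0 with a = 0.836, b = -0.926, c = 1.
Discriminant D = b^2 - 4ac = (-0.926)^2 - 4*(0.836)*1 = 0.857476 - (3.344) = -2.486524.
D < 0, so the roots are the complex-conjugate pair z = (-b +/- i sqrt(-D)) / (2a) = 0.5538 +/- 0.9431i.
For a conjugate pair |z|^2 = z * conj(z) = (product of roots) = c/a = 1/(0.836) = 1.196172, so |z| = sqrt(1.196172) = 1.0937 for both roots.
Moduli of all roots: 1.0937, 1.0937.
All moduli strictly greater than 1? Yes.
Verdict: Invertible.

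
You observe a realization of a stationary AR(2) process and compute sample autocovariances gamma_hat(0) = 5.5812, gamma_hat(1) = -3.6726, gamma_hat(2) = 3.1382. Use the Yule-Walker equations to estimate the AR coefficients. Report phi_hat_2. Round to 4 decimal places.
\hat\phi_{2} = 0.2280

The Yule-Walker equations for an AR(p) process read, in matrix form,
  Gamma_p phi = r_p,   with   (Gamma_p)_{ij} = gamma(|i - j|),
                       (r_p)_i = gamma(i),   i,j = 1..p.
Substitute the sample gammas (Toeplitz matrix and right-hand side of size 2):
  Gamma_p = [[5.5812, -3.6726], [-3.6726, 5.5812]]
  r_p     = [-3.6726, 3.1382]
Written out:
  5.5812 phi_1 - 3.6726 phi_2 = -3.6726
  -3.6726 phi_1 + 5.5812 phi_2 = 3.1382
Solve by Cramer's rule:
  det = gamma(0)^2 - gamma(1)^2 = (5.5812)^2 - (-3.6726)^2 = 31.14979344 - 13.48799076 = 17.66180268
  phi_hat_1 = [gamma(1) gamma(0) - gamma(1) gamma(2)] / det = [(-3.6726)(5.5812) - (-3.6726)(3.1382)] / 17.66180268 = -8.9721618 / 17.66180268 = -0.508
  phi_hat_2 = [gamma(0) gamma(2) - gamma(1)^2] / det = [(5.5812)(3.1382) - (-3.6726)^2] / 17.66180268 = 4.02693108 / 17.66180268 = 0.228
So phi_hat = [-0.5080, 0.2280].
Therefore phi_hat_2 = 0.2280.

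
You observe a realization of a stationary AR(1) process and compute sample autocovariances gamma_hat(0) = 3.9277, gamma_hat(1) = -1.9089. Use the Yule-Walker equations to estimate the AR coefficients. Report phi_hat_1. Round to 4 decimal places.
\hat\phi_{1} = -0.4860

The Yule-Walker equations for an AR(p) process read, in matrix form,
  Gamma_p phi = r_p,   with   (Gamma_p)_{ij} = gamma(|i - j|),
                       (r_p)_i = gamma(i),   i,j = 1..p.
Substitute the sample gammas (Toeplitz matrix and right-hand side of size 1):
  Gamma_p = [[3.9277]]
  r_p     = [-1.9089]
With p = 1 this is the single equation gamma(0) phi_1 = gamma(1):
  phi_hat_1 = gamma(1) / gamma(0) = -1.9089 / 3.9277 = -0.4860.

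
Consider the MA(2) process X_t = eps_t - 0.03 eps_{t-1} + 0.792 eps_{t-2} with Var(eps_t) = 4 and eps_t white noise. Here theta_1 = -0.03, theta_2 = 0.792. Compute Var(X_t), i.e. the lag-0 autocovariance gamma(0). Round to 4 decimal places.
\gamma(0) = 6.5127

For an MA(q) process X_t = eps_t + sum_i theta_i eps_{t-i} with
Var(eps_t) = sigma^2, the variance is
  gamma(0) = sigma^2 * (1 + sum_i theta_i^2).
  sum_i theta_i^2 = (-0.03)^2 + (0.792)^2 = 0.0009 + 0.627264 = 0.628164.
  gamma(0) = 4 * (1 + 0.628164) = 4 * 1.628164 = 6.512656, which rounds to 6.5127.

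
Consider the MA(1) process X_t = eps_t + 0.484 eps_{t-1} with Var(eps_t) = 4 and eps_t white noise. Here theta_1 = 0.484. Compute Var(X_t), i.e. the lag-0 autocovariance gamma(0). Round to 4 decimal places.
\gamma(0) = 4.9370

For an MA(q) process X_t = eps_t + sum_i theta_i eps_{t-i} with
Var(eps_t) = sigma^2, the variance is
  gamma(0) = sigma^2 * (1 + sum_i theta_i^2).
  sum_i theta_i^2 = (0.484)^2 = 0.234256.
  gamma(0) = 4 * (1 + 0.234256) = 4 * 1.234256 = 4.937024, which rounds to 4.9370.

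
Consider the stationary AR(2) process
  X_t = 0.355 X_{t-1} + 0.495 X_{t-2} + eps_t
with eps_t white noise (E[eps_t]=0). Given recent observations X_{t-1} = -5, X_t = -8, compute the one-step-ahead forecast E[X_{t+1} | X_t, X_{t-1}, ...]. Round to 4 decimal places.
E[X_{t+1} \mid \mathcal F_t] = -5.3150

For an AR(p) model X_t = c + sum_i phi_i X_{t-i} + eps_t, the
one-step-ahead conditional mean is
  E[X_{t+1} | X_t, ...] = c + sum_i phi_i X_{t+1-i}.
Substitute known values:
  E[X_{t+1} | ...] = (0.355) * (-8) + (0.495) * (-5)
                   = -5.3150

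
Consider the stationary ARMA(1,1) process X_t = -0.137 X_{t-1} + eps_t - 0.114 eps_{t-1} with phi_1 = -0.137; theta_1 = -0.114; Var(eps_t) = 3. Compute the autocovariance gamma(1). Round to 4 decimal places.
\gamma(1) = -0.7794

Multiply the model equation by X_{t-k} and take expectations. With theta_0 = psi_0 = 1 and psi_j the MA(infinity) weights, this gives
  gamma(k) - sum_i phi_i gamma(k-i) = c_k,
  c_k = sigma^2 * sum_{j=k..q} theta_j psi_{j-k}   (c_k = 0 for k > q),
using gamma(-m) = gamma(m).
psi-weights needed (psi_j = theta_j + sum_i phi_i psi_{j-i}):
  psi_1 = theta_1 + phi_1 = -0.114 + (-0.137) = -0.251
Right-hand sides:
  c_0 = sigma^2 (1 + theta_1 psi_1) = 3 * (1 + (-0.114)(-0.251)) = 3 * 1.028614 = 3.085842
  c_1 = sigma^2 theta_1 = 3 * (-0.114) = -0.342
  c_2 = 0
Equations for k = 0 and k = 1 (AR order 1):
  gamma(0) = phi_1 gamma(1) + c_0
  gamma(1) = phi_1 gamma(0) + c_1
Substituting the second into the first: gamma(0) (1 - phi_1^2) = c_0 + phi_1 c_1, so
  gamma(0) = (c_0 + phi_1 c_1) / (1 - phi_1^2) = (3.085842 + (-0.137)(-0.342)) / (1 - (-0.137)^2) = 3.132696 / 0.981231 = 3.192618.
  gamma(1) = phi_1 gamma(0) + c_1 = (-0.137)(3.192618) + (-0.342) = -0.779389.
Therefore gamma(1) = -0.7794 (to 4 decimal places).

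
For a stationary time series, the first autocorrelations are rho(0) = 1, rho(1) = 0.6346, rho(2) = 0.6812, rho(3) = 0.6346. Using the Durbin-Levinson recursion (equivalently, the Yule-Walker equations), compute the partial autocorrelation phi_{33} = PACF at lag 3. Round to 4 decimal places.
\phi_{33} = 0.2310

The PACF at lag k is phi_{kk}, the last component of the solution
to the Yule-Walker system G_k phi = r_k where
  (G_k)_{ij} = rho(|i - j|), (r_k)_i = rho(i), i,j = 1..k.
Equivalently, Durbin-Levinson gives phi_{kk} iteratively:
  phi_{11} = rho(1)
  phi_{kk} = [rho(k) - sum_{j=1..k-1} phi_{k-1,j} rho(k-j)]
            / [1 - sum_{j=1..k-1} phi_{k-1,j} rho(j)],
  phi_{k,j} = phi_{k-1,j} - phi_{kk} phi_{k-1,k-j},  j = 1..k-1.
Step k = 1:
  phi_11 = rho(1) = 0.6346.
Step k = 2:
  phi_22 = [rho(2) - phi_11 rho(1)] / [1 - phi_11 rho(1)] = [0.6812 - (0.6346)(0.6346)] / [1 - (0.6346)(0.6346)]
         = 0.27848284 / 0.59728284 = 0.46625.
  Update: phi_21 = phi_11 - phi_22 phi_11 = 0.6346 - (0.46625)(0.6346) = 0.338718.
Step k = 3:
  phi_33 = [rho(3) - phi_21 rho(2) - phi_22 rho(1)] / [1 - phi_21 rho(1) - phi_22 rho(2)]
    numerator   = 0.6346 - (0.338718)(0.6812) - (0.46625)(0.6346) = 0.10798331
    denominator = 1 - (0.338718)(0.6346) - (0.46625)(0.6812) = 0.46744035
  phi_33 = 0.10798331 / 0.46744035 = 0.231.
Therefore phi_{33} = 0.2310.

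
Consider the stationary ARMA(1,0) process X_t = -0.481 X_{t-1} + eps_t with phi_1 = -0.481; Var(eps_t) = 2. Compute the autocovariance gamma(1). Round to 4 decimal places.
\gamma(1) = -1.2516

Multiply the model equation by X_{t-k} and take expectations. With theta_0 = psi_0 = 1 and psi_j the MA(infinity) weights, this gives
  gamma(k) - sum_i phi_i gamma(k-i) = c_k,
  c_k = sigma^2 * sum_{j=k..q} theta_j psi_{j-k}   (c_k = 0 for k > q),
using gamma(-m) = gamma(m).
Pure AR (q = 0): c_0 = sigma^2 = 2, c_k = 0 for k >= 1.
Equations for k = 0 and k = 1 (AR order 1):
  gamma(0) = phi_1 gamma(1) + c_0
  gamma(1) = phi_1 gamma(0) + c_1
Substituting the second into the first: gamma(0) (1 - phi_1^2) = c_0 + phi_1 c_1, so
  gamma(0) = c_0 / (1 - phi_1^2) = 2 / (1 - (-0.481)^2) = 2 / 0.768639 = 2.602002.
  gamma(1) = phi_1 gamma(0) = (-0.481)(2.602002) = -1.251563.
Therefore gamma(1) = -1.2516 (to 4 decimal places).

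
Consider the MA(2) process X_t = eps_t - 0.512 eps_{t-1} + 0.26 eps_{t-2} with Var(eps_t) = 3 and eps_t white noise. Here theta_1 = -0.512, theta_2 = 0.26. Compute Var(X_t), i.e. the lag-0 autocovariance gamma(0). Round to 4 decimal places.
\gamma(0) = 3.9892

For an MA(q) process X_t = eps_t + sum_i theta_i eps_{t-i} with
Var(eps_t) = sigma^2, the variance is
  gamma(0) = sigma^2 * (1 + sum_i theta_i^2).
  sum_i theta_i^2 = (-0.512)^2 + (0.26)^2 = 0.262144 + 0.0676 = 0.329744.
  gamma(0) = 3 * (1 + 0.329744) = 3 * 1.329744 = 3.989232, which rounds to 3.9892.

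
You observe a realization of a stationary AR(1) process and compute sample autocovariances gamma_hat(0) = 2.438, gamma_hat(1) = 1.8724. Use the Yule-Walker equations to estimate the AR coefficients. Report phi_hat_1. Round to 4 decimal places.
\hat\phi_{1} = 0.7680

The Yule-Walker equations for an AR(p) process read, in matrix form,
  Gamma_p phi = r_p,   with   (Gamma_p)_{ij} = gamma(|i - j|),
                       (r_p)_i = gamma(i),   i,j = 1..p.
Substitute the sample gammas (Toeplitz matrix and right-hand side of size 1):
  Gamma_p = [[2.438]]
  r_p     = [1.8724]
With p = 1 this is the single equation gamma(0) phi_1 = gamma(1):
  phi_hat_1 = gamma(1) / gamma(0) = 1.8724 / 2.438 = 0.7680.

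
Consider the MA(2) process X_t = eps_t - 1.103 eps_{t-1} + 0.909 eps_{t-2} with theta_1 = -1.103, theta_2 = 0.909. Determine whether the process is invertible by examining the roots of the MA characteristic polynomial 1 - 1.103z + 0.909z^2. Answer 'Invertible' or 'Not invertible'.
\text{Invertible}

The MA(q) characteristic polynomial is P(z) = 1 - 1.103z + 0.909z^2.
Invertibility requires all roots to lie outside the unit circle, i.e. |z| > 1 for every root.
Set 1 + (-1.103) z + (0.909) z^2 = 0, i.e. a z^2 + b z + c = 0 with a = 0.909, b = -1.103, c = 1.
Discriminant D = b^2 - 4ac = (-1.103)^2 - 4*(0.909)*1 = 1.216609 - (3.636) = -2.419391.
D < 0, so the roots are the complex-conjugate pair z = (-b +/- i sqrt(-D)) / (2a) = 0.6067 +/- 0.8556i.
For a conjugate pair |z|^2 = z * conj(z) = (product of roots) = c/a = 1/(0.909) = 1.10011, so |z| = sqrt(1.10011) = 1.0489 for both roots.
Moduli of all roots: 1.0489, 1.0489.
All moduli strictly greater than 1? Yes.
Verdict: Invertible.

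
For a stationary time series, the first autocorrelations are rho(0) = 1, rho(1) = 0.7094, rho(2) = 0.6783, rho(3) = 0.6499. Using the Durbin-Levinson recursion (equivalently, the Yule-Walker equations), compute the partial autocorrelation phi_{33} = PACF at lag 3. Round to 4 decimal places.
\phi_{33} = 0.2029

The PACF at lag k is phi_{kk}, the last component of the solution
to the Yule-Walker system G_k phi = r_k where
  (G_k)_{ij} = rho(|i - j|), (r_k)_i = rho(i), i,j = 1..k.
Equivalently, Durbin-Levinson gives phi_{kk} iteratively:
  phi_{11} = rho(1)
  phi_{kk} = [rho(k) - sum_{j=1..k-1} phi_{k-1,j} rho(k-j)]
            / [1 - sum_{j=1..k-1} phi_{k-1,j} rho(j)],
  phi_{k,j} = phi_{k-1,j} - phi_{kk} phi_{k-1,k-j},  j = 1..k-1.
Step k = 1:
  phi_11 = rho(1) = 0.7094.
Step k = 2:
  phi_22 = [rho(2) - phi_11 rho(1)] / [1 - phi_11 rho(1)] = [0.6783 - (0.7094)(0.7094)] / [1 - (0.7094)(0.7094)]
         = 0.17505164 / 0.49675164 = 0.352393.
  Update: phi_21 = phi_11 - phi_22 phi_11 = 0.7094 - (0.352393)(0.7094) = 0.459413.
Step k = 3:
  phi_33 = [rho(3) - phi_21 rho(2) - phi_22 rho(1)] / [1 - phi_21 rho(1) - phi_22 rho(2)]
    numerator   = 0.6499 - (0.459413)(0.6783) - (0.352393)(0.7094) = 0.08829304
    denominator = 1 - (0.459413)(0.7094) - (0.352393)(0.6783) = 0.43506472
  phi_33 = 0.08829304 / 0.43506472 = 0.2029.
Therefore phi_{33} = 0.2029.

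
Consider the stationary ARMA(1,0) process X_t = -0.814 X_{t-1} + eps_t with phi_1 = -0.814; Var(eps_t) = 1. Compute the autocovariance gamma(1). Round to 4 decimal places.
\gamma(1) = -2.4125

Multiply the model equation by X_{t-k} and take expectations. With theta_0 = psi_0 = 1 and psi_j the MA(infinity) weights, this gives
  gamma(k) - sum_i phi_i gamma(k-i) = c_k,
  c_k = sigma^2 * sum_{j=k..q} theta_j psi_{j-k}   (c_k = 0 for k > q),
using gamma(-m) = gamma(m).
Pure AR (q = 0): c_0 = sigma^2 = 1, c_k = 0 for k >= 1.
Equations for k = 0 and k = 1 (AR order 1):
  gamma(0) = phi_1 gamma(1) + c_0
  gamma(1) = phi_1 gamma(0) + c_1
Substituting the second into the first: gamma(0) (1 - phi_1^2) = c_0 + phi_1 c_1, so
  gamma(0) = c_0 / (1 - phi_1^2) = 1 / (1 - (-0.814)^2) = 1 / 0.337404 = 2.963806.
  gamma(1) = phi_1 gamma(0) = (-0.814)(2.963806) = -2.412538.
Therefore gamma(1) = -2.4125 (to 4 decimal places).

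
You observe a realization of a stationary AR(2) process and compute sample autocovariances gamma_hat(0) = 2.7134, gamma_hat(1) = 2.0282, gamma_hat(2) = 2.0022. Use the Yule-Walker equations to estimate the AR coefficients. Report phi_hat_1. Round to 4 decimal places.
\hat\phi_{1} = 0.4440

The Yule-Walker equations for an AR(p) process read, in matrix form,
  Gamma_p phi = r_p,   with   (Gamma_p)_{ij} = gamma(|i - j|),
                       (r_p)_i = gamma(i),   i,j = 1..p.
Substitute the sample gammas (Toeplitz matrix and right-hand side of size 2):
  Gamma_p = [[2.7134, 2.0282], [2.0282, 2.7134]]
  r_p     = [2.0282, 2.0022]
Written out:
  2.7134 phi_1 + 2.0282 phi_2 = 2.0282
  2.0282 phi_1 + 2.7134 phi_2 = 2.0022
Solve by Cramer's rule:
  det = gamma(0)^2 - gamma(1)^2 = (2.7134)^2 - (2.0282)^2 = 7.36253956 - 4.11359524 = 3.24894432
  phi_hat_1 = [gamma(1) gamma(0) - gamma(1) gamma(2)] / det = [(2.0282)(2.7134) - (2.0282)(2.0022)] / 3.24894432 = 1.44245584 / 3.24894432 = 0.444
  phi_hat_2 = [gamma(0) gamma(2) - gamma(1)^2] / det = [(2.7134)(2.0022) - (2.0282)^2] / 3.24894432 = 1.31917424 / 3.24894432 = 0.406
So phi_hat = [0.4440, 0.4060].
Therefore phi_hat_1 = 0.4440.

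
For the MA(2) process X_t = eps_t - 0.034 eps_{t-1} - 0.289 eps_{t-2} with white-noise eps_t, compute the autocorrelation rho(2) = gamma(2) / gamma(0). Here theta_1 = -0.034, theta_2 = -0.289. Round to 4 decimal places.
\rho(2) = -0.2664

For an MA(q) process with theta_0 = 1, the autocovariance is
  gamma(k) = sigma^2 * sum_{i=0..q-k} theta_i * theta_{i+k},
and rho(k) = gamma(k) / gamma(0). Sigma^2 cancels.
  numerator   = (1)*(-0.289) = -0.289.
  denominator = (1)^2 + (-0.034)^2 + (-0.289)^2 = 1.084677.
  rho(2) = -0.289 / 1.084677 = -0.2664.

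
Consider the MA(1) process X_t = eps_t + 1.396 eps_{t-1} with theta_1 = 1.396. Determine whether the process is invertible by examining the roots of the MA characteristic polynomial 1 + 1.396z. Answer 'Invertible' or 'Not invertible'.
\text{Not invertible}

The MA(q) characteristic polynomial is P(z) = 1 + 1.396z.
Invertibility requires all roots to lie outside the unit circle, i.e. |z| > 1 for every root.
This is linear in z: 1 + (1.396) z = 0  =>  z = -1/(1.396) = -0.716332,  |z| = 0.716332.
Moduli of all roots: 0.7163.
All moduli strictly greater than 1? No.
Verdict: Not invertible.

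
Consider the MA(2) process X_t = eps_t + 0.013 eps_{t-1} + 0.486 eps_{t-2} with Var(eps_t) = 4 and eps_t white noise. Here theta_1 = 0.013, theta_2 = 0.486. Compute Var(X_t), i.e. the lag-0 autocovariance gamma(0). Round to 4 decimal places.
\gamma(0) = 4.9455

For an MA(q) process X_t = eps_t + sum_i theta_i eps_{t-i} with
Var(eps_t) = sigma^2, the variance is
  gamma(0) = sigma^2 * (1 + sum_i theta_i^2).
  sum_i theta_i^2 = (0.013)^2 + (0.486)^2 = 0.000169 + 0.236196 = 0.236365.
  gamma(0) = 4 * (1 + 0.236365) = 4 * 1.236365 = 4.94546, which rounds to 4.9455.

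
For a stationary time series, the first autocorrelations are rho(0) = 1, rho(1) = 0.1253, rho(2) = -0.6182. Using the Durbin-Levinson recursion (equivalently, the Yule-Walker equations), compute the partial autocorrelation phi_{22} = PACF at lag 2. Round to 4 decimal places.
\phi_{22} = -0.6440

The PACF at lag k is phi_{kk}, the last component of the solution
to the Yule-Walker system G_k phi = r_k where
  (G_k)_{ij} = rho(|i - j|), (r_k)_i = rho(i), i,j = 1..k.
Equivalently, Durbin-Levinson gives phi_{kk} iteratively:
  phi_{11} = rho(1)
  phi_{kk} = [rho(k) - sum_{j=1..k-1} phi_{k-1,j} rho(k-j)]
            / [1 - sum_{j=1..k-1} phi_{k-1,j} rho(j)],
  phi_{k,j} = phi_{k-1,j} - phi_{kk} phi_{k-1,k-j},  j = 1..k-1.
Step k = 1:
  phi_11 = rho(1) = 0.1253.
Step k = 2:
  phi_22 = [rho(2) - phi_11 rho(1)] / [1 - phi_11 rho(1)] = [-0.6182 - (0.1253)(0.1253)] / [1 - (0.1253)(0.1253)]
         = -0.63390009 / 0.98429991 = -0.644.
Therefore phi_{22} = -0.6440.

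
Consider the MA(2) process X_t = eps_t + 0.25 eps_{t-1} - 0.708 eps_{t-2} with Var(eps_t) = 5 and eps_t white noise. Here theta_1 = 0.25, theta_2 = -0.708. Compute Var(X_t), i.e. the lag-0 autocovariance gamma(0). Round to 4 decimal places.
\gamma(0) = 7.8188

For an MA(q) process X_t = eps_t + sum_i theta_i eps_{t-i} with
Var(eps_t) = sigma^2, the variance is
  gamma(0) = sigma^2 * (1 + sum_i theta_i^2).
  sum_i theta_i^2 = (0.25)^2 + (-0.708)^2 = 0.0625 + 0.501264 = 0.563764.
  gamma(0) = 5 * (1 + 0.563764) = 5 * 1.563764 = 7.81882, which rounds to 7.8188.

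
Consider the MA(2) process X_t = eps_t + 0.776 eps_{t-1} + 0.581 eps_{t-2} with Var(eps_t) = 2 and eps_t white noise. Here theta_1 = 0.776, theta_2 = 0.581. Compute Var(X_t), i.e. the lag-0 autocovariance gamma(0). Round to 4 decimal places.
\gamma(0) = 3.8795

For an MA(q) process X_t = eps_t + sum_i theta_i eps_{t-i} with
Var(eps_t) = sigma^2, the variance is
  gamma(0) = sigma^2 * (1 + sum_i theta_i^2).
  sum_i theta_i^2 = (0.776)^2 + (0.581)^2 = 0.602176 + 0.337561 = 0.939737.
  gamma(0) = 2 * (1 + 0.939737) = 2 * 1.939737 = 3.879474, which rounds to 3.8795.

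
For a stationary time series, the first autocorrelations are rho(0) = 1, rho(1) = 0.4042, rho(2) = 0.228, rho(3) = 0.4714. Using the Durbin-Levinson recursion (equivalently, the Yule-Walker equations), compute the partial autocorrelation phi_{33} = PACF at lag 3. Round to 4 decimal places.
\phi_{33} = 0.4270

The PACF at lag k is phi_{kk}, the last component of the solution
to the Yule-Walker system G_k phi = r_k where
  (G_k)_{ij} = rho(|i - j|), (r_k)_i = rho(i), i,j = 1..k.
Equivalently, Durbin-Levinson gives phi_{kk} iteratively:
  phi_{11} = rho(1)
  phi_{kk} = [rho(k) - sum_{j=1..k-1} phi_{k-1,j} rho(k-j)]
            / [1 - sum_{j=1..k-1} phi_{k-1,j} rho(j)],
  phi_{k,j} = phi_{k-1,j} - phi_{kk} phi_{k-1,k-j},  j = 1..k-1.
Step k = 1:
  phi_11 = rho(1) = 0.4042.
Step k = 2:
  phi_22 = [rho(2) - phi_11 rho(1)] / [1 - phi_11 rho(1)] = [0.228 - (0.4042)(0.4042)] / [1 - (0.4042)(0.4042)]
         = 0.06462236 / 0.83662236 = 0.077242.
  Update: phi_21 = phi_11 - phi_22 phi_11 = 0.4042 - (0.077242)(0.4042) = 0.372979.
Step k = 3:
  phi_33 = [rho(3) - phi_21 rho(2) - phi_22 rho(1)] / [1 - phi_21 rho(1) - phi_22 rho(2)]
    numerator   = 0.4714 - (0.372979)(0.228) - (0.077242)(0.4042) = 0.35513963
    denominator = 1 - (0.372979)(0.4042) - (0.077242)(0.228) = 0.8316308
  phi_33 = 0.35513963 / 0.8316308 = 0.427.
Therefore phi_{33} = 0.4270.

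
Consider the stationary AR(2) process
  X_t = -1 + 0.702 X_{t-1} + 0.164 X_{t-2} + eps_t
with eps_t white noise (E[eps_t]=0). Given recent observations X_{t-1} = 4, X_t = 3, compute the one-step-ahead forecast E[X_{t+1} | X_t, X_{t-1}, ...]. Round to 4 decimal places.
E[X_{t+1} \mid \mathcal F_t] = 1.7620

For an AR(p) model X_t = c + sum_i phi_i X_{t-i} + eps_t, the
one-step-ahead conditional mean is
  E[X_{t+1} | X_t, ...] = c + sum_i phi_i X_{t+1-i}.
Substitute known values:
  E[X_{t+1} | ...] = -1 + (0.702) * (3) + (0.164) * (4)
                   = 1.7620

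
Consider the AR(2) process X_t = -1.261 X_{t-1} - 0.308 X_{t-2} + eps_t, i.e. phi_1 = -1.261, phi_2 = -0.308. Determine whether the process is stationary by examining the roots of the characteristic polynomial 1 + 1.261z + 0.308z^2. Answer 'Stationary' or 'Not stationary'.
\text{Stationary}

The AR(p) characteristic polynomial is P(z) = 1 + 1.261z + 0.308z^2.
Stationarity requires all roots to lie outside the unit circle, i.e. |z| > 1 for every root.
Set 1 + (1.261) z + (0.308) z^2 = 0, i.e. a z^2 + b z + c = 0 with a = 0.308, b = 1.261, c = 1.
Discriminant D = b^2 - 4ac = (1.261)^2 - 4*(0.308)*1 = 1.590121 - (1.232) = 0.358121.
D >= 0, so the roots are real: z = (-b +/- sqrt(D)) / (2a) = (-1.261 +/- 0.598432) / (0.616).
  z_1 = (-1.261 + 0.598432) / (0.616) = -1.0756,   |z_1| = 1.0756.
  z_2 = (-1.261 - 0.598432) / (0.616) = -3.0186,   |z_2| = 3.0186.
Moduli of all roots: 1.0756, 3.0186.
All moduli strictly greater than 1? Yes.
Verdict: Stationary.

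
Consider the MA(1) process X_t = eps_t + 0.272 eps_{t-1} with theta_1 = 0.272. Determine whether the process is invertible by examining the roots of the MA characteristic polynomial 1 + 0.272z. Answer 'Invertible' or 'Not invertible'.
\text{Invertible}

The MA(q) characteristic polynomial is P(z) = 1 + 0.272z.
Invertibility requires all roots to lie outside the unit circle, i.e. |z| > 1 for every root.
This is linear in z: 1 + (0.272) z = 0  =>  z = -1/(0.272) = -3.676471,  |z| = 3.676471.
Moduli of all roots: 3.6765.
All moduli strictly greater than 1? Yes.
Verdict: Invertible.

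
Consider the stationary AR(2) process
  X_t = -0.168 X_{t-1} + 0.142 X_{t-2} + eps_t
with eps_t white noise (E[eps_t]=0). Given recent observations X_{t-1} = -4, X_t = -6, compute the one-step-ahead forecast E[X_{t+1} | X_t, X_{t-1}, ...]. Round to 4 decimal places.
E[X_{t+1} \mid \mathcal F_t] = 0.4400

For an AR(p) model X_t = c + sum_i phi_i X_{t-i} + eps_t, the
one-step-ahead conditional mean is
  E[X_{t+1} | X_t, ...] = c + sum_i phi_i X_{t+1-i}.
Substitute known values:
  E[X_{t+1} | ...] = (-0.168) * (-6) + (0.142) * (-4)
                   = 0.4400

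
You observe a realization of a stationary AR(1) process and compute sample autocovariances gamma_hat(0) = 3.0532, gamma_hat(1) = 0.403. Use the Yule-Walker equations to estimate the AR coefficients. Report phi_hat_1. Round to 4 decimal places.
\hat\phi_{1} = 0.1320

The Yule-Walker equations for an AR(p) process read, in matrix form,
  Gamma_p phi = r_p,   with   (Gamma_p)_{ij} = gamma(|i - j|),
                       (r_p)_i = gamma(i),   i,j = 1..p.
Substitute the sample gammas (Toeplitz matrix and right-hand side of size 1):
  Gamma_p = [[3.0532]]
  r_p     = [0.403]
With p = 1 this is the single equation gamma(0) phi_1 = gamma(1):
  phi_hat_1 = gamma(1) / gamma(0) = 0.403 / 3.0532 = 0.1320.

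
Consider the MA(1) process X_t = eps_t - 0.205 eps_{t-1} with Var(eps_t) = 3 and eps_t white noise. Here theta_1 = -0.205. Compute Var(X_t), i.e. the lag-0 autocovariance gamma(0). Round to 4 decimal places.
\gamma(0) = 3.1261

For an MA(q) process X_t = eps_t + sum_i theta_i eps_{t-i} with
Var(eps_t) = sigma^2, the variance is
  gamma(0) = sigma^2 * (1 + sum_i theta_i^2).
  sum_i theta_i^2 = (-0.205)^2 = 0.042025.
  gamma(0) = 3 * (1 + 0.042025) = 3 * 1.042025 = 3.126075, which rounds to 3.1261.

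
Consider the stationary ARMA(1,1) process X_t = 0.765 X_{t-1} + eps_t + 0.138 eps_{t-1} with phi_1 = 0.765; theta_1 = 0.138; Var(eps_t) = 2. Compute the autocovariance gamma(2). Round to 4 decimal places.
\gamma(2) = 3.6826

Multiply the model equation by X_{t-k} and take expectations. With theta_0 = psi_0 = 1 and psi_j the MA(infinity) weights, this gives
  gamma(k) - sum_i phi_i gamma(k-i) = c_k,
  c_k = sigma^2 * sum_{j=k..q} theta_j psi_{j-k}   (c_k = 0 for k > q),
using gamma(-m) = gamma(m).
psi-weights needed (psi_j = theta_j + sum_i phi_i psi_{j-i}):
  psi_1 = theta_1 + phi_1 = 0.138 + (0.765) = 0.903
Right-hand sides:
  c_0 = sigma^2 (1 + theta_1 psi_1) = 2 * (1 + (0.138)(0.903)) = 2 * 1.124614 = 2.249228
  c_1 = sigma^2 theta_1 = 2 * (0.138) = 0.276
  c_2 = 0
Equations for k = 0 and k = 1 (AR order 1):
  gamma(0) = phi_1 gamma(1) + c_0
  gamma(1) = phi_1 gamma(0) + c_1
Substituting the second into the first: gamma(0) (1 - phi_1^2) = c_0 + phi_1 c_1, so
  gamma(0) = (c_0 + phi_1 c_1) / (1 - phi_1^2) = (2.249228 + (0.765)(0.276)) / (1 - (0.765)^2) = 2.460368 / 0.414775 = 5.931814.
  gamma(1) = phi_1 gamma(0) + c_1 = (0.765)(5.931814) + (0.276) = 4.813837.
For k = 2 (> q): gamma(2) = phi_1 gamma(1) = (0.765)(4.813837) = 3.682586.
Therefore gamma(2) = 3.6826 (to 4 decimal places).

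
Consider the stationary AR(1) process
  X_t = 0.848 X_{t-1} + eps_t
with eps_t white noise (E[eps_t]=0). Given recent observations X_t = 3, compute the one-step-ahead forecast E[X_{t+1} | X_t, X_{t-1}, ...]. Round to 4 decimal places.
E[X_{t+1} \mid \mathcal F_t] = 2.5440

For an AR(p) model X_t = c + sum_i phi_i X_{t-i} + eps_t, the
one-step-ahead conditional mean is
  E[X_{t+1} | X_t, ...] = c + sum_i phi_i X_{t+1-i}.
Substitute known values:
  E[X_{t+1} | ...] = (0.848) * (3)
                   = 2.5440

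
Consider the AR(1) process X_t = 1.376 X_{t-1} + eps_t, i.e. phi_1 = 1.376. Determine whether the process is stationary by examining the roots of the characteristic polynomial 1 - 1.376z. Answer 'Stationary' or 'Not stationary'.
\text{Not stationary}

The AR(p) characteristic polynomial is P(z) = 1 - 1.376z.
Stationarity requires all roots to lie outside the unit circle, i.e. |z| > 1 for every root.
This is linear in z: 1 + (-1.376) z = 0  =>  z = -1/(-1.376) = 0.726744,  |z| = 0.726744.
Moduli of all roots: 0.7267.
All moduli strictly greater than 1? No.
Verdict: Not stationary.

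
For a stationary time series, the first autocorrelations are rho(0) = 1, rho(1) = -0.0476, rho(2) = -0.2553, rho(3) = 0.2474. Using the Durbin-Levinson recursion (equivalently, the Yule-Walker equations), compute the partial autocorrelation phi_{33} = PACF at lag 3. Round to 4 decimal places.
\phi_{33} = 0.2361

The PACF at lag k is phi_{kk}, the last component of the solution
to the Yule-Walker system G_k phi = r_k where
  (G_k)_{ij} = rho(|i - j|), (r_k)_i = rho(i), i,j = 1..k.
Equivalently, Durbin-Levinson gives phi_{kk} iteratively:
  phi_{11} = rho(1)
  phi_{kk} = [rho(k) - sum_{j=1..k-1} phi_{k-1,j} rho(k-j)]
            / [1 - sum_{j=1..k-1} phi_{k-1,j} rho(j)],
  phi_{k,j} = phi_{k-1,j} - phi_{kk} phi_{k-1,k-j},  j = 1..k-1.
Step k = 1:
  phi_11 = rho(1) = -0.0476.
Step k = 2:
  phi_22 = [rho(2) - phi_11 rho(1)] / [1 - phi_11 rho(1)] = [-0.2553 - (-0.0476)(-0.0476)] / [1 - (-0.0476)(-0.0476)]
         = -0.25756576 / 0.99773424 = -0.258151.
  Update: phi_21 = phi_11 - phi_22 phi_11 = -0.0476 - (-0.258151)(-0.0476) = -0.059888.
Step k = 3:
  phi_33 = [rho(3) - phi_21 rho(2) - phi_22 rho(1)] / [1 - phi_21 rho(1) - phi_22 rho(2)]
    numerator   = 0.2474 - (-0.059888)(-0.2553) - (-0.258151)(-0.0476) = 0.21982263
    denominator = 1 - (-0.059888)(-0.0476) - (-0.258151)(-0.2553) = 0.93124347
  phi_33 = 0.21982263 / 0.93124347 = 0.2361.
Therefore phi_{33} = 0.2361.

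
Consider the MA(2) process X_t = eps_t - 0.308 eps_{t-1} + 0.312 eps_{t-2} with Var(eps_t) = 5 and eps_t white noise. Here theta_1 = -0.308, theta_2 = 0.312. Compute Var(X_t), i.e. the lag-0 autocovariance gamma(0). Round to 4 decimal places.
\gamma(0) = 5.9610

For an MA(q) process X_t = eps_t + sum_i theta_i eps_{t-i} with
Var(eps_t) = sigma^2, the variance is
  gamma(0) = sigma^2 * (1 + sum_i theta_i^2).
  sum_i theta_i^2 = (-0.308)^2 + (0.312)^2 = 0.094864 + 0.097344 = 0.192208.
  gamma(0) = 5 * (1 + 0.192208) = 5 * 1.192208 = 5.96104, which rounds to 5.9610.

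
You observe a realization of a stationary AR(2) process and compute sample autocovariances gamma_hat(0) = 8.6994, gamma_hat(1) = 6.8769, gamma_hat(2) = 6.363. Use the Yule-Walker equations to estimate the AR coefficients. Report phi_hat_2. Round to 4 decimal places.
\hat\phi_{2} = 0.2840

The Yule-Walker equations for an AR(p) process read, in matrix form,
  Gamma_p phi = r_p,   with   (Gamma_p)_{ij} = gamma(|i - j|),
                       (r_p)_i = gamma(i),   i,j = 1..p.
Substitute the sample gammas (Toeplitz matrix and right-hand side of size 2):
  Gamma_p = [[8.6994, 6.8769], [6.8769, 8.6994]]
  r_p     = [6.8769, 6.363]
Written out:
  8.6994 phi_1 + 6.8769 phi_2 = 6.8769
  6.8769 phi_1 + 8.6994 phi_2 = 6.363
Solve by Cramer's rule:
  det = gamma(0)^2 - gamma(1)^2 = (8.6994)^2 - (6.8769)^2 = 75.67956036 - 47.29175361 = 28.38780675
  phi_hat_1 = [gamma(1) gamma(0) - gamma(1) gamma(2)] / det = [(6.8769)(8.6994) - (6.8769)(6.363)] / 28.38780675 = 16.06718916 / 28.38780675 = 0.566
  phi_hat_2 = [gamma(0) gamma(2) - gamma(1)^2] / det = [(8.6994)(6.363) - (6.8769)^2] / 28.38780675 = 8.06252859 / 28.38780675 = 0.284
So phi_hat = [0.5660, 0.2840].
Therefore phi_hat_2 = 0.2840.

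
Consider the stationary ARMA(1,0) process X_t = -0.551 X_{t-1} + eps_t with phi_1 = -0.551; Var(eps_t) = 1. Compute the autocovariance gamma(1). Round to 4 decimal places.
\gamma(1) = -0.7912

Multiply the model equation by X_{t-k} and take expectations. With theta_0 = psi_0 = 1 and psi_j the MA(infinity) weights, this gives
  gamma(k) - sum_i phi_i gamma(k-i) = c_k,
  c_k = sigma^2 * sum_{j=k..q} theta_j psi_{j-k}   (c_k = 0 for k > q),
using gamma(-m) = gamma(m).
Pure AR (q = 0): c_0 = sigma^2 = 1, c_k = 0 for k >= 1.
Equations for k = 0 and k = 1 (AR order 1):
  gamma(0) = phi_1 gamma(1) + c_0
  gamma(1) = phi_1 gamma(0) + c_1
Substituting the second into the first: gamma(0) (1 - phi_1^2) = c_0 + phi_1 c_1, so
  gamma(0) = c_0 / (1 - phi_1^2) = 1 / (1 - (-0.551)^2) = 1 / 0.696399 = 1.435958.
  gamma(1) = phi_1 gamma(0) = (-0.551)(1.435958) = -0.791213.
Therefore gamma(1) = -0.7912 (to 4 decimal places).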